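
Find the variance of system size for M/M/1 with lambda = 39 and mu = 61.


rho = 39/61; Var(N) = rho/(1-rho)^2 = 4.92

4.92


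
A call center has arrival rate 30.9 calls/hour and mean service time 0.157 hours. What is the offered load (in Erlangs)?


Offered load a = lambda * E[S] = 30.9 * 0.157 = 4.85 Erlangs

4.85 Erlangs


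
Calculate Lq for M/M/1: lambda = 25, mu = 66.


rho = 25/66; Lq = rho^2/(1-rho) = 0.23

0.23


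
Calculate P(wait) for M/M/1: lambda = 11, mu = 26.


P(wait) = rho = lambda/mu = 11/26 = 0.4231

0.4231


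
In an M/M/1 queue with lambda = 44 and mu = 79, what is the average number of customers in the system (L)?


rho = 44/79; L = rho/(1-rho) = 1.26

1.26


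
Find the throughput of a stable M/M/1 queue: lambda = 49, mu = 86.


For a stable queue (lambda < mu), throughput = lambda = 49 per hour

49 per hour


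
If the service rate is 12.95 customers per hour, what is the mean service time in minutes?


Mean service time = 60/mu = 60/12.95 = 4.63 minutes

4.63 minutes


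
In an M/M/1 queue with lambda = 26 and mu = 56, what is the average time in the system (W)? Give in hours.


W = 1/(mu - lambda) = 1/(56 - 26) = 0.0333 hours

0.0333 hours


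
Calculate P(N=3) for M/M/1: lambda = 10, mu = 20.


rho = 10/20; P(n) = (1-rho)*rho^n = (1-10/20)*(10/20)^3 = 0.0625

0.0625


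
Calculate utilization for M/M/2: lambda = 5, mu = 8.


rho = lambda/(c*mu) = 5/(2*8) = 0.3125

0.3125


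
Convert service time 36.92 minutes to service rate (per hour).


mu = 60 / avg_service_time = 60 / 36.92 = 1.63 per hour

1.63 per hour


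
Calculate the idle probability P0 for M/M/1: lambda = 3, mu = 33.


P0 = 1 - rho = 1 - 3/33 = 0.9091

0.9091


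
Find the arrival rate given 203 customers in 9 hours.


lambda = total arrivals / time = 203 / 9 = 22.56 per hour

22.56 per hour


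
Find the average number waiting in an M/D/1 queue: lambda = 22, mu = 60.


M/D/1: Lq = rho^2 / (2*(1-rho)) where rho = 22/60; Lq = 0.11

0.11


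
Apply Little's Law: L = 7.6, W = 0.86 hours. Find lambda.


lambda = L / W = 7.6 / 0.86 = 8.84 per hour

8.84 per hour


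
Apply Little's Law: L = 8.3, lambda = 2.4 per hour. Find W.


W = L / lambda = 8.3 / 2.4 = 3.4583 hours

3.4583 hours


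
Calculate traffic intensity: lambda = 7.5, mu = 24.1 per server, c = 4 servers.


rho = lambda / (c * mu) = 7.5 / (4 * 24.1) = 0.0778

0.0778


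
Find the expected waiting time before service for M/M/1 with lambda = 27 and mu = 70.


rho = 27/70; Wq = rho/(mu - lambda) = 0.009 hours

0.009 hours


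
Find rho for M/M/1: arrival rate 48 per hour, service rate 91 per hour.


rho = lambda/mu = 48/91 = 0.5275

0.5275


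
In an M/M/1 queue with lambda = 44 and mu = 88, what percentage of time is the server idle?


Idle fraction = (1 - rho) * 100 = (1 - 44/88) * 100 = 50.0%

50.0%


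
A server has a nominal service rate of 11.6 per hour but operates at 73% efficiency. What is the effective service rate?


Effective rate = mu * efficiency = 11.6 * 0.73 = 8.47 per hour

8.47 per hour


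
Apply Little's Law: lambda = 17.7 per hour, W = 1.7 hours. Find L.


L = lambda * W = 17.7 * 1.7 = 30.09

30.09


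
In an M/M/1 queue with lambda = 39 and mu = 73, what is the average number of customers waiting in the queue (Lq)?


rho = 39/73; Lq = rho^2/(1-rho) = 0.61

0.61


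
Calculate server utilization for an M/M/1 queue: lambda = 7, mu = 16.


rho = lambda/mu = 7/16 = 0.4375

0.4375


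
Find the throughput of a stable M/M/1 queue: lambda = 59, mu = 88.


For a stable queue (lambda < mu), throughput = lambda = 59 per hour

59 per hour


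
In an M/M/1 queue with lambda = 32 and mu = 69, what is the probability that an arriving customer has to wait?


P(wait) = rho = lambda/mu = 32/69 = 0.4638

0.4638


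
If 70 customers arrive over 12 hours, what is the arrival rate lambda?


lambda = total arrivals / time = 70 / 12 = 5.83 per hour

5.83 per hour


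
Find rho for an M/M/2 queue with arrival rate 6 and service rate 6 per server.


rho = lambda/(c*mu) = 6/(2*6) = 0.5

0.5


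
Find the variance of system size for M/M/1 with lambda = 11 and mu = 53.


rho = 11/53; Var(N) = rho/(1-rho)^2 = 0.33

0.33


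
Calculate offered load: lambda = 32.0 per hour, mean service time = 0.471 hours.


Offered load a = lambda * E[S] = 32.0 * 0.471 = 15.07 Erlangs

15.07 Erlangs


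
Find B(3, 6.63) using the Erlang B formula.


B(N,A) = (A^N/N!) / sum(A^k/k!, k=0..N) with N=3, A=6.63 = 0.6213

0.6213


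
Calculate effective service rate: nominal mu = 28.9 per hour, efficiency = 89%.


Effective rate = mu * efficiency = 28.9 * 0.89 = 25.72 per hour

25.72 per hour


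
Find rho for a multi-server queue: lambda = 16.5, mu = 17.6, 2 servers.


rho = lambda / (c * mu) = 16.5 / (2 * 17.6) = 0.4688

0.4688


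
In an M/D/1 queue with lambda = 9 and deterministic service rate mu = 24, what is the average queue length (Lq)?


M/D/1: Lq = rho^2 / (2*(1-rho)) where rho = 9/24; Lq = 0.11

0.11


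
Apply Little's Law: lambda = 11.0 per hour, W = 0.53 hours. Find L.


L = lambda * W = 11.0 * 0.53 = 5.83

5.83


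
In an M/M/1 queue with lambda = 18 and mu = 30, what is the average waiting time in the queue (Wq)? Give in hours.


rho = 18/30; Wq = rho/(mu - lambda) = 0.05 hours

0.05 hours


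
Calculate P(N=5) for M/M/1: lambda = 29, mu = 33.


rho = 29/33; P(n) = (1-rho)*rho^n = (1-29/33)*(29/33)^5 = 0.0635

0.0635


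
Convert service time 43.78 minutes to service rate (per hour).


mu = 60 / avg_service_time = 60 / 43.78 = 1.37 per hour

1.37 per hour


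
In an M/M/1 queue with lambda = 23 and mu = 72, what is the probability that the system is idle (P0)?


P0 = 1 - rho = 1 - 23/72 = 0.6806

0.6806


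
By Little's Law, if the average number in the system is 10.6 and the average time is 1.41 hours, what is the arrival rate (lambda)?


lambda = L / W = 10.6 / 1.41 = 7.52 per hour

7.52 per hour


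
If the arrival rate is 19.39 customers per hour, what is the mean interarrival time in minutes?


Mean interarrival time = 60/lambda = 60/19.39 = 3.09 minutes

3.09 minutes


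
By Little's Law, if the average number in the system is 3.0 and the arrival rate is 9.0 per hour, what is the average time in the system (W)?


W = L / lambda = 3.0 / 9.0 = 0.3333 hours

0.3333 hours


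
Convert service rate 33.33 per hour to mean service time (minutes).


Mean service time = 60/mu = 60/33.33 = 1.8 minutes

1.8 minutes


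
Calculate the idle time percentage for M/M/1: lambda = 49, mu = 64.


Idle fraction = (1 - rho) * 100 = (1 - 49/64) * 100 = 23.4%

23.4%


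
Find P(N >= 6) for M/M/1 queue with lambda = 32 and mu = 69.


P(N >= 6) = rho^6 = (32/69)^6 = 0.0099

0.0099


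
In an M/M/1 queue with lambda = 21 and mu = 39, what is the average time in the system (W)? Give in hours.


W = 1/(mu - lambda) = 1/(39 - 21) = 0.0556 hours

0.0556 hours


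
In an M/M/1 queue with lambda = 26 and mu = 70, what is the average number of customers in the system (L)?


rho = 26/70; L = rho/(1-rho) = 0.59

0.59


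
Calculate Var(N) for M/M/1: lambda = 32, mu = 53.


rho = 32/53; Var(N) = rho/(1-rho)^2 = 3.85

3.85


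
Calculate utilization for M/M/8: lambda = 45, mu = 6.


rho = lambda/(c*mu) = 45/(8*6) = 0.9375

0.9375


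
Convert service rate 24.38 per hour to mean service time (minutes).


Mean service time = 60/mu = 60/24.38 = 2.46 minutes

2.46 minutes


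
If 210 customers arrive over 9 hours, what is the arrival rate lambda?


lambda = total arrivals / time = 210 / 9 = 23.33 per hour

23.33 per hour


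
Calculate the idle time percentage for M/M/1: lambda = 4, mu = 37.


Idle fraction = (1 - rho) * 100 = (1 - 4/37) * 100 = 89.2%

89.2%


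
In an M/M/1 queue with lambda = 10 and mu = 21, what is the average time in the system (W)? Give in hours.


W = 1/(mu - lambda) = 1/(21 - 10) = 0.0909 hours

0.0909 hours


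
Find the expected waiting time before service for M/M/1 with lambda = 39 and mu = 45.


rho = 39/45; Wq = rho/(mu - lambda) = 0.1444 hours

0.1444 hours


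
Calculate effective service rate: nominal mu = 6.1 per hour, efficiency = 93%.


Effective rate = mu * efficiency = 6.1 * 0.93 = 5.67 per hour

5.67 per hour


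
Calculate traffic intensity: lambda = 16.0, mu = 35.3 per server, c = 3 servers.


rho = lambda / (c * mu) = 16.0 / (3 * 35.3) = 0.1511

0.1511


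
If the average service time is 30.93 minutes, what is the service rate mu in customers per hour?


mu = 60 / avg_service_time = 60 / 30.93 = 1.94 per hour

1.94 per hour


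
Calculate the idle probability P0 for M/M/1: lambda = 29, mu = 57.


P0 = 1 - rho = 1 - 29/57 = 0.4912

0.4912


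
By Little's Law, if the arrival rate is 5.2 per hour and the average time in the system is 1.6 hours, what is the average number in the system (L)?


L = lambda * W = 5.2 * 1.6 = 8.32

8.32


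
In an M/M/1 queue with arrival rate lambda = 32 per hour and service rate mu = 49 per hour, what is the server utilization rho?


rho = lambda/mu = 32/49 = 0.6531

0.6531


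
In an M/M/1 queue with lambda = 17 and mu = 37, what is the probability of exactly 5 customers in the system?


rho = 17/37; P(n) = (1-rho)*rho^n = (1-17/37)*(17/37)^5 = 0.0111

0.0111


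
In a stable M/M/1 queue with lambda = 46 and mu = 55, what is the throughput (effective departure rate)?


For a stable queue (lambda < mu), throughput = lambda = 46 per hour

46 per hour


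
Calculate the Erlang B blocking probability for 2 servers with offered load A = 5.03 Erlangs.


B(N,A) = (A^N/N!) / sum(A^k/k!, k=0..N) with N=2, A=5.03 = 0.6772

0.6772


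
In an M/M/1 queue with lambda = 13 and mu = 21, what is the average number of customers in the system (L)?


rho = 13/21; L = rho/(1-rho) = 1.63

1.63


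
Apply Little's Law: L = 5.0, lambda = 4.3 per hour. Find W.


W = L / lambda = 5.0 / 4.3 = 1.1628 hours

1.1628 hours


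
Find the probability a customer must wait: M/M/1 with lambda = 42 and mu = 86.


P(wait) = rho = lambda/mu = 42/86 = 0.4884

0.4884


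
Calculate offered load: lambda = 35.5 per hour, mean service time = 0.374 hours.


Offered load a = lambda * E[S] = 35.5 * 0.374 = 13.28 Erlangs

13.28 Erlangs


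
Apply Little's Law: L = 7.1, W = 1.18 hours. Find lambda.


lambda = L / W = 7.1 / 1.18 = 6.02 per hour

6.02 per hour


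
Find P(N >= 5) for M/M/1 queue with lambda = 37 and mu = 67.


P(N >= 5) = rho^5 = (37/67)^5 = 0.0514

0.0514


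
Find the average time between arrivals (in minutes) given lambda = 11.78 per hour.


Mean interarrival time = 60/lambda = 60/11.78 = 5.09 minutes

5.09 minutes


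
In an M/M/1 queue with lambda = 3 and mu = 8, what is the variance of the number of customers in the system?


rho = 3/8; Var(N) = rho/(1-rho)^2 = 0.96

0.96


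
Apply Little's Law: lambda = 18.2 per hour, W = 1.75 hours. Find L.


L = lambda * W = 18.2 * 1.75 = 31.85

31.85


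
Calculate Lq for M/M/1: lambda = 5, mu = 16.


rho = 5/16; Lq = rho^2/(1-rho) = 0.14

0.14


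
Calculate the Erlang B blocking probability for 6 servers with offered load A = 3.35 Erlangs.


B(N,A) = (A^N/N!) / sum(A^k/k!, k=0..N) with N=6, A=3.35 = 0.0728

0.0728


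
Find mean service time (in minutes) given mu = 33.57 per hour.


Mean service time = 60/mu = 60/33.57 = 1.79 minutes

1.79 minutes


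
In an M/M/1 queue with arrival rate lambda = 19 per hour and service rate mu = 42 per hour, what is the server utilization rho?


rho = lambda/mu = 19/42 = 0.4524

0.4524


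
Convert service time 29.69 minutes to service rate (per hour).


mu = 60 / avg_service_time = 60 / 29.69 = 2.02 per hour

2.02 per hour


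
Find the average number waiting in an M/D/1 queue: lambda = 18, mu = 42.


M/D/1: Lq = rho^2 / (2*(1-rho)) where rho = 18/42; Lq = 0.16

0.16


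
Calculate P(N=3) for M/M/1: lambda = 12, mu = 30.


rho = 12/30; P(n) = (1-rho)*rho^n = (1-12/30)*(12/30)^3 = 0.0384

0.0384


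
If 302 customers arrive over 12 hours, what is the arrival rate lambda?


lambda = total arrivals / time = 302 / 12 = 25.17 per hour

25.17 per hour


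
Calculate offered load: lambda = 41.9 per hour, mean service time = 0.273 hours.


Offered load a = lambda * E[S] = 41.9 * 0.273 = 11.44 Erlangs

11.44 Erlangs


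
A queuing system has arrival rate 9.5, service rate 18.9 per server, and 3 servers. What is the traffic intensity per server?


rho = lambda / (c * mu) = 9.5 / (3 * 18.9) = 0.1675

0.1675


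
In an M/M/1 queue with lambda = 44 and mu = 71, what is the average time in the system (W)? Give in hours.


W = 1/(mu - lambda) = 1/(71 - 44) = 0.037 hours

0.037 hours


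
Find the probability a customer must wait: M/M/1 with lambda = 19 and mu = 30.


P(wait) = rho = lambda/mu = 19/30 = 0.6333

0.6333


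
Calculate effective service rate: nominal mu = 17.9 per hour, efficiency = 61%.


Effective rate = mu * efficiency = 17.9 * 0.61 = 10.92 per hour

10.92 per hour


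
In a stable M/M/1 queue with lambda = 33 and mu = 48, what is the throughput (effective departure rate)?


For a stable queue (lambda < mu), throughput = lambda = 33 per hour

33 per hour


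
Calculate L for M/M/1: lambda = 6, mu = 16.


rho = 6/16; L = rho/(1-rho) = 0.6

0.6


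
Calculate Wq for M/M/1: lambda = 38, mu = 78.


rho = 38/78; Wq = rho/(mu - lambda) = 0.0122 hours

0.0122 hours


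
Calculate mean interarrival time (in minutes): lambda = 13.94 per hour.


Mean interarrival time = 60/lambda = 60/13.94 = 4.3 minutes

4.3 minutes


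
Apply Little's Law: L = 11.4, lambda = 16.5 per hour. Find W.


W = L / lambda = 11.4 / 16.5 = 0.6909 hours

0.6909 hours


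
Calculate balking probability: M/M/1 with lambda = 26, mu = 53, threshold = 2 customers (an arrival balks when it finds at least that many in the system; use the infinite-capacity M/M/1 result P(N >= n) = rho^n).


P(N >= 2) = rho^2 = (26/53)^2 = 0.2407

0.2407


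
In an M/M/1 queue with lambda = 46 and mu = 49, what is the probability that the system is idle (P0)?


P0 = 1 - rho = 1 - 46/49 = 0.0612

0.0612


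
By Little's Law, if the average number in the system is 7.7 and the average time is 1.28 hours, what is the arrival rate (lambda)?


lambda = L / W = 7.7 / 1.28 = 6.02 per hour

6.02 per hour


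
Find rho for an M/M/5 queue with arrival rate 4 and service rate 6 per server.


rho = lambda/(c*mu) = 4/(5*6) = 0.1333

0.1333


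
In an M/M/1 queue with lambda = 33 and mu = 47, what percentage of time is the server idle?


Idle fraction = (1 - rho) * 100 = (1 - 33/47) * 100 = 29.8%

29.8%


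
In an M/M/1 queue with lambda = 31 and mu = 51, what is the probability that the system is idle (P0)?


P0 = 1 - rho = 1 - 31/51 = 0.3922

0.3922


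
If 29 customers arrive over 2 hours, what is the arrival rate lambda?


lambda = total arrivals / time = 29 / 2 = 14.5 per hour

14.5 per hour


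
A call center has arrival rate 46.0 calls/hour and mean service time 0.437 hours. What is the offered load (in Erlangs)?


Offered load a = lambda * E[S] = 46.0 * 0.437 = 20.1 Erlangs

20.1 Erlangs


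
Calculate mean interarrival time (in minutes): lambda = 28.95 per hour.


Mean interarrival time = 60/lambda = 60/28.95 = 2.07 minutes

2.07 minutes


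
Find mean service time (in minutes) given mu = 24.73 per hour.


Mean service time = 60/mu = 60/24.73 = 2.43 minutes

2.43 minutes


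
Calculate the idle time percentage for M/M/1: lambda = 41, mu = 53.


Idle fraction = (1 - rho) * 100 = (1 - 41/53) * 100 = 22.6%

22.6%


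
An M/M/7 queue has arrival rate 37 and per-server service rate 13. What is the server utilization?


rho = lambda/(c*mu) = 37/(7*13) = 0.4066

0.4066


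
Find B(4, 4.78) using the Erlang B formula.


B(N,A) = (A^N/N!) / sum(A^k/k!, k=0..N) with N=4, A=4.78 = 0.3806

0.3806


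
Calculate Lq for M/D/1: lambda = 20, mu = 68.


M/D/1: Lq = rho^2 / (2*(1-rho)) where rho = 20/68; Lq = 0.06

0.06


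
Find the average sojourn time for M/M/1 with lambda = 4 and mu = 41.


W = 1/(mu - lambda) = 1/(41 - 4) = 0.027 hours

0.027 hours


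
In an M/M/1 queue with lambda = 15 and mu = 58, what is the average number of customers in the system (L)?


rho = 15/58; L = rho/(1-rho) = 0.35

0.35


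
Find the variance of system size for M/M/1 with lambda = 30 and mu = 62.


rho = 30/62; Var(N) = rho/(1-rho)^2 = 1.82

1.82


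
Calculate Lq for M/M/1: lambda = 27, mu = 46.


rho = 27/46; Lq = rho^2/(1-rho) = 0.83

0.83


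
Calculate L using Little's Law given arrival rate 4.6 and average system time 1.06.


L = lambda * W = 4.6 * 1.06 = 4.88

4.88


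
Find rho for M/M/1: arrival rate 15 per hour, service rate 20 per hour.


rho = lambda/mu = 15/20 = 0.75

0.75


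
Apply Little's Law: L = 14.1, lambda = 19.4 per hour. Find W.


W = L / lambda = 14.1 / 19.4 = 0.7268 hours

0.7268 hours


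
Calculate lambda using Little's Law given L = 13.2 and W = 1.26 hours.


lambda = L / W = 13.2 / 1.26 = 10.48 per hour

10.48 per hour


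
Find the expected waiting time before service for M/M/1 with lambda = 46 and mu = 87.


rho = 46/87; Wq = rho/(mu - lambda) = 0.0129 hours

0.0129 hours


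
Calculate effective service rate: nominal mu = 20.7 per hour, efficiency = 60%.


Effective rate = mu * efficiency = 20.7 * 0.6 = 12.42 per hour

12.42 per hour


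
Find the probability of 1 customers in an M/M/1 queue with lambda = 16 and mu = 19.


rho = 16/19; P(n) = (1-rho)*rho^n = (1-16/19)*(16/19)^1 = 0.133

0.133


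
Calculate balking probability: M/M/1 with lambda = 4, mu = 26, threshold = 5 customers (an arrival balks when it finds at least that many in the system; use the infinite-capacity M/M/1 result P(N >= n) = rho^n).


P(N >= 5) = rho^5 = (4/26)^5 = 0.0001

0.0001


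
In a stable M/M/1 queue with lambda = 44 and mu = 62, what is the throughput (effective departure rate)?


For a stable queue (lambda < mu), throughput = lambda = 44 per hour

44 per hour


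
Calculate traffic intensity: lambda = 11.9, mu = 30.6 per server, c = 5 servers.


rho = lambda / (c * mu) = 11.9 / (5 * 30.6) = 0.0778

0.0778


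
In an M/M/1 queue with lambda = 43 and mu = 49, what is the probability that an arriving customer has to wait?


P(wait) = rho = lambda/mu = 43/49 = 0.8776

0.8776


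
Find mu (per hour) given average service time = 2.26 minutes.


mu = 60 / avg_service_time = 60 / 2.26 = 26.55 per hour

26.55 per hour


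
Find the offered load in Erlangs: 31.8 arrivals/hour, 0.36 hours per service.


Offered load a = lambda * E[S] = 31.8 * 0.36 = 11.45 Erlangs

11.45 Erlangs


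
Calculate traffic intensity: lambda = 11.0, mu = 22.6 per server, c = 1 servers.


rho = lambda / (c * mu) = 11.0 / (1 * 22.6) = 0.4867

0.4867


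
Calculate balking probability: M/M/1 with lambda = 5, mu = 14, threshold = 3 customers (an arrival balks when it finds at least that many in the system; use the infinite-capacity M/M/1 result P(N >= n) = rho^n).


P(N >= 3) = rho^3 = (5/14)^3 = 0.0456

0.0456


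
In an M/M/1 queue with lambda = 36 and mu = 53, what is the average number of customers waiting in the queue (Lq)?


rho = 36/53; Lq = rho^2/(1-rho) = 1.44

1.44


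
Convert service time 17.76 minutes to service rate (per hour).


mu = 60 / avg_service_time = 60 / 17.76 = 3.38 per hour

3.38 per hour


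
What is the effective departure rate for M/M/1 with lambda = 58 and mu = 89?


For a stable queue (lambda < mu), throughput = lambda = 58 per hour

58 per hour


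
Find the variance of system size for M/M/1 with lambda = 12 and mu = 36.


rho = 12/36; Var(N) = rho/(1-rho)^2 = 0.75

0.75


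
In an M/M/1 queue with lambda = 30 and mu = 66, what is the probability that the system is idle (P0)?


P0 = 1 - rho = 1 - 30/66 = 0.5455

0.5455


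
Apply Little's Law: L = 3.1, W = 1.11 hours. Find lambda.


lambda = L / W = 3.1 / 1.11 = 2.79 per hour

2.79 per hour


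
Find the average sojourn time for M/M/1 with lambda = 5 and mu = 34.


W = 1/(mu - lambda) = 1/(34 - 5) = 0.0345 hours

0.0345 hours


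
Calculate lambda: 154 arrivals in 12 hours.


lambda = total arrivals / time = 154 / 12 = 12.83 per hour

12.83 per hour


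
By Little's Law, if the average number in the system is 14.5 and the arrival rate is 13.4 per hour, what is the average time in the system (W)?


W = L / lambda = 14.5 / 13.4 = 1.0821 hours

1.0821 hours


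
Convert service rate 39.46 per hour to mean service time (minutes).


Mean service time = 60/mu = 60/39.46 = 1.52 minutes

1.52 minutes


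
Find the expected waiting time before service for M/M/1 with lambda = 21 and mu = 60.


rho = 21/60; Wq = rho/(mu - lambda) = 0.009 hours

0.009 hours


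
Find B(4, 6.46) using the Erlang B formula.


B(N,A) = (A^N/N!) / sum(A^k/k!, k=0..N) with N=4, A=6.46 = 0.4976

0.4976


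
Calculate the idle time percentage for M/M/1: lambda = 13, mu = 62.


Idle fraction = (1 - rho) * 100 = (1 - 13/62) * 100 = 79.0%

79.0%


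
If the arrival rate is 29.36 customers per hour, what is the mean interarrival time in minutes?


Mean interarrival time = 60/lambda = 60/29.36 = 2.04 minutes

2.04 minutes


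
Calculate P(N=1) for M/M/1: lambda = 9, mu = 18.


rho = 9/18; P(n) = (1-rho)*rho^n = (1-9/18)*(9/18)^1 = 0.25

0.25


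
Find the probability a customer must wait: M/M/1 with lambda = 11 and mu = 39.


P(wait) = rho = lambda/mu = 11/39 = 0.2821

0.2821


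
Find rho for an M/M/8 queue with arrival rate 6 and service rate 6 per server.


rho = lambda/(c*mu) = 6/(8*6) = 0.125

0.125


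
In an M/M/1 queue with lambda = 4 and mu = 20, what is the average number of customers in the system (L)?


rho = 4/20; L = rho/(1-rho) = 0.25

0.25


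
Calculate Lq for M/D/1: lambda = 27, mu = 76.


M/D/1: Lq = rho^2 / (2*(1-rho)) where rho = 27/76; Lq = 0.1

0.1


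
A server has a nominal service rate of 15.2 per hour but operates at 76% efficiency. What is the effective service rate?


Effective rate = mu * efficiency = 15.2 * 0.76 = 11.55 per hour

11.55 per hour


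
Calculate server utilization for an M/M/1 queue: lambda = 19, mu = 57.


rho = lambda/mu = 19/57 = 0.3333

0.3333


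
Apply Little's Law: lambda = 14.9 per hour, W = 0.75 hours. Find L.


L = lambda * W = 14.9 * 0.75 = 11.18

11.18


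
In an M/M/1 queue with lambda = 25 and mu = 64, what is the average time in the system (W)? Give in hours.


W = 1/(mu - lambda) = 1/(64 - 25) = 0.0256 hours

0.0256 hours


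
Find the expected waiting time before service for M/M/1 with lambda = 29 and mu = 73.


rho = 29/73; Wq = rho/(mu - lambda) = 0.009 hours

0.009 hours


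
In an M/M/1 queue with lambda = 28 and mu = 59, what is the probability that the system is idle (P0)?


P0 = 1 - rho = 1 - 28/59 = 0.5254

0.5254


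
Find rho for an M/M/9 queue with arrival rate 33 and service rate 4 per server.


rho = lambda/(c*mu) = 33/(9*4) = 0.9167

0.9167


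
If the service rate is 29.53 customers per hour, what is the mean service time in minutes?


Mean service time = 60/mu = 60/29.53 = 2.03 minutes

2.03 minutes


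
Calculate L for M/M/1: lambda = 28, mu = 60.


rho = 28/60; L = rho/(1-rho) = 0.88

0.88


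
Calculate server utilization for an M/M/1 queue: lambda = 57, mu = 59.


rho = lambda/mu = 57/59 = 0.9661

0.9661


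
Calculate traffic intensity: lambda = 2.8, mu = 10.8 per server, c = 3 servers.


rho = lambda / (c * mu) = 2.8 / (3 * 10.8) = 0.0864

0.0864


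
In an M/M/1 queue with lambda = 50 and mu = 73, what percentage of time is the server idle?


Idle fraction = (1 - rho) * 100 = (1 - 50/73) * 100 = 31.5%

31.5%


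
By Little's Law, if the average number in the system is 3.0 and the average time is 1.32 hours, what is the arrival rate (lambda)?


lambda = L / W = 3.0 / 1.32 = 2.27 per hour

2.27 per hour


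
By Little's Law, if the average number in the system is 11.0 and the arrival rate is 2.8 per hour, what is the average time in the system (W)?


W = L / lambda = 11.0 / 2.8 = 3.9286 hours

3.9286 hours


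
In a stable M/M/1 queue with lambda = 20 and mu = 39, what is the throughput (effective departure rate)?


For a stable queue (lambda < mu), throughput = lambda = 20 per hour

20 per hour


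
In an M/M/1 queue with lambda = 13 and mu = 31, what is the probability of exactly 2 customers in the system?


rho = 13/31; P(n) = (1-rho)*rho^n = (1-13/31)*(13/31)^2 = 0.1021

0.1021


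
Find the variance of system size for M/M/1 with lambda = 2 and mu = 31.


rho = 2/31; Var(N) = rho/(1-rho)^2 = 0.07

0.07


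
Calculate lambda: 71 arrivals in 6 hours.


lambda = total arrivals / time = 71 / 6 = 11.83 per hour

11.83 per hour


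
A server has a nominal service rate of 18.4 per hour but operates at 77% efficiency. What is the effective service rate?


Effective rate = mu * efficiency = 18.4 * 0.77 = 14.17 per hour

14.17 per hour


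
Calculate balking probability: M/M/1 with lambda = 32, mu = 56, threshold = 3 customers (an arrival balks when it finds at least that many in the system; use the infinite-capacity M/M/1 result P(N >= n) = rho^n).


P(N >= 3) = rho^3 = (32/56)^3 = 0.1866

0.1866


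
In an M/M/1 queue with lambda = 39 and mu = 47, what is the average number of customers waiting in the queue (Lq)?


rho = 39/47; Lq = rho^2/(1-rho) = 4.05

4.05


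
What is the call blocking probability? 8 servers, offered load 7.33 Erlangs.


B(N,A) = (A^N/N!) / sum(A^k/k!, k=0..N) with N=8, A=7.33 = 0.1978

0.1978


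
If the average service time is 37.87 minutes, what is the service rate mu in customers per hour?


mu = 60 / avg_service_time = 60 / 37.87 = 1.58 per hour

1.58 per hour


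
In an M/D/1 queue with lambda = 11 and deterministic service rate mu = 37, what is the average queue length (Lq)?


M/D/1: Lq = rho^2 / (2*(1-rho)) where rho = 11/37; Lq = 0.06

0.06


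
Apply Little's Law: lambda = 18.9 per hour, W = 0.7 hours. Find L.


L = lambda * W = 18.9 * 0.7 = 13.23

13.23


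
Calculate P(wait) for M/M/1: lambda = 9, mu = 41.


P(wait) = rho = lambda/mu = 9/41 = 0.2195

0.2195


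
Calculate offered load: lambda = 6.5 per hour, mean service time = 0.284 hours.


Offered load a = lambda * E[S] = 6.5 * 0.284 = 1.85 Erlangs

1.85 Erlangs


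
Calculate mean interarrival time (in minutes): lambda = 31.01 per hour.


Mean interarrival time = 60/lambda = 60/31.01 = 1.93 minutes

1.93 minutes


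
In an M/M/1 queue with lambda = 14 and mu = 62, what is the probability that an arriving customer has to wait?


P(wait) = rho = lambda/mu = 14/62 = 0.2258

0.2258


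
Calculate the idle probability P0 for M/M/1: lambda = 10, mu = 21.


P0 = 1 - rho = 1 - 10/21 = 0.5238

0.5238


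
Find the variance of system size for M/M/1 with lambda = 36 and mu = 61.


rho = 36/61; Var(N) = rho/(1-rho)^2 = 3.51

3.51


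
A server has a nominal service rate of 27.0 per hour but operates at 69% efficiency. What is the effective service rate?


Effective rate = mu * efficiency = 27.0 * 0.69 = 18.63 per hour

18.63 per hour


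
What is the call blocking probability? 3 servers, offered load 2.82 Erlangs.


B(N,A) = (A^N/N!) / sum(A^k/k!, k=0..N) with N=3, A=2.82 = 0.3241

0.3241


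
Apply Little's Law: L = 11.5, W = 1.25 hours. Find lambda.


lambda = L / W = 11.5 / 1.25 = 9.2 per hour

9.2 per hour


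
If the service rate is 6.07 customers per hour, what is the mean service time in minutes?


Mean service time = 60/mu = 60/6.07 = 9.88 minutes

9.88 minutes


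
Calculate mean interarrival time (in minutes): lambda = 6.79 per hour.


Mean interarrival time = 60/lambda = 60/6.79 = 8.84 minutes

8.84 minutes


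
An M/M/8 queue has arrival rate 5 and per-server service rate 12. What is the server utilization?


rho = lambda/(c*mu) = 5/(8*12) = 0.0521

0.0521


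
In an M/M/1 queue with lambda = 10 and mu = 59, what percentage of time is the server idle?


Idle fraction = (1 - rho) * 100 = (1 - 10/59) * 100 = 83.1%

83.1%


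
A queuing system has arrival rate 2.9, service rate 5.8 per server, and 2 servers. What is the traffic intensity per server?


rho = lambda / (c * mu) = 2.9 / (2 * 5.8) = 0.25

0.25


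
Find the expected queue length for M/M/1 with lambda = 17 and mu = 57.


rho = 17/57; Lq = rho^2/(1-rho) = 0.13

0.13


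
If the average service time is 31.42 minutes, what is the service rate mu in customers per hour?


mu = 60 / avg_service_time = 60 / 31.42 = 1.91 per hour

1.91 per hour


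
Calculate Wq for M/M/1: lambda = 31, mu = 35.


rho = 31/35; Wq = rho/(mu - lambda) = 0.2214 hours

0.2214 hours


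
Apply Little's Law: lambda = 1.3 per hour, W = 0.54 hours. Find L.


L = lambda * W = 1.3 * 0.54 = 0.7

0.7


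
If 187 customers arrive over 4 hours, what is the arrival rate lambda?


lambda = total arrivals / time = 187 / 4 = 46.75 per hour

46.75 per hour


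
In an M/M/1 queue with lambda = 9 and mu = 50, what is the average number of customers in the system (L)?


rho = 9/50; L = rho/(1-rho) = 0.22

0.22


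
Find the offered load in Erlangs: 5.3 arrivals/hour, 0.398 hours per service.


Offered load a = lambda * E[S] = 5.3 * 0.398 = 2.11 Erlangs

2.11 Erlangs


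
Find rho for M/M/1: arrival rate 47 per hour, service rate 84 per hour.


rho = lambda/mu = 47/84 = 0.5595

0.5595


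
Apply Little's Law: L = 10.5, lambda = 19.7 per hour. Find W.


W = L / lambda = 10.5 / 19.7 = 0.533 hours

0.533 hours


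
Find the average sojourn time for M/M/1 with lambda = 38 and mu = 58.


W = 1/(mu - lambda) = 1/(58 - 38) = 0.05 hours

0.05 hours


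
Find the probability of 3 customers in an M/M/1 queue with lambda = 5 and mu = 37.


rho = 5/37; P(n) = (1-rho)*rho^n = (1-5/37)*(5/37)^3 = 0.0021

0.0021


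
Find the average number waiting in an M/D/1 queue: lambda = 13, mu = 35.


M/D/1: Lq = rho^2 / (2*(1-rho)) where rho = 13/35; Lq = 0.11

0.11


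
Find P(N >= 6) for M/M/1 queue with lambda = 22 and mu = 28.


P(N >= 6) = rho^6 = (22/28)^6 = 0.2353

0.2353


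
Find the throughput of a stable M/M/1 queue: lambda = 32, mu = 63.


For a stable queue (lambda < mu), throughput = lambda = 32 per hour

32 per hour


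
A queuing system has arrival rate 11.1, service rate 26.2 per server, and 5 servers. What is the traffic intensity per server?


rho = lambda / (c * mu) = 11.1 / (5 * 26.2) = 0.0847

0.0847


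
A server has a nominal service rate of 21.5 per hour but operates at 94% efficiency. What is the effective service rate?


Effective rate = mu * efficiency = 21.5 * 0.94 = 20.21 per hour

20.21 per hour


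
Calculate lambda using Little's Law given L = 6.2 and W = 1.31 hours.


lambda = L / W = 6.2 / 1.31 = 4.73 per hour

4.73 per hour


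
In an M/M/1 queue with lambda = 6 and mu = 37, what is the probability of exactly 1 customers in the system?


rho = 6/37; P(n) = (1-rho)*rho^n = (1-6/37)*(6/37)^1 = 0.1359

0.1359


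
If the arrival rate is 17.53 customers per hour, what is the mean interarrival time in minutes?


Mean interarrival time = 60/lambda = 60/17.53 = 3.42 minutes

3.42 minutes


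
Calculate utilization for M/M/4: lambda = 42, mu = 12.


rho = lambda/(c*mu) = 42/(4*12) = 0.875

0.875


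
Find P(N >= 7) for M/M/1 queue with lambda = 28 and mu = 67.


P(N >= 7) = rho^7 = (28/67)^7 = 0.0022

0.0022


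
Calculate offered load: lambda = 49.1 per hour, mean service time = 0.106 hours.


Offered load a = lambda * E[S] = 49.1 * 0.106 = 5.2 Erlangs

5.2 Erlangs


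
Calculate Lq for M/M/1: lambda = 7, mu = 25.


rho = 7/25; Lq = rho^2/(1-rho) = 0.11

0.11


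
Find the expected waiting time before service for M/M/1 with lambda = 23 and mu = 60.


rho = 23/60; Wq = rho/(mu - lambda) = 0.0104 hours

0.0104 hours


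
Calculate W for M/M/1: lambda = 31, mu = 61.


W = 1/(mu - lambda) = 1/(61 - 31) = 0.0333 hours

0.0333 hours


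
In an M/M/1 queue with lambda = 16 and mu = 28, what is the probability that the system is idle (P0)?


P0 = 1 - rho = 1 - 16/28 = 0.4286

0.4286


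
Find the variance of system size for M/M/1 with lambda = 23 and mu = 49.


rho = 23/49; Var(N) = rho/(1-rho)^2 = 1.67

1.67


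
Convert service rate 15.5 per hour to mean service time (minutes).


Mean service time = 60/mu = 60/15.5 = 3.87 minutes

3.87 minutes


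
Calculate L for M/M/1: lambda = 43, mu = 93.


rho = 43/93; L = rho/(1-rho) = 0.86

0.86


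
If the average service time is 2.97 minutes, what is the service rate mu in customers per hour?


mu = 60 / avg_service_time = 60 / 2.97 = 20.2 per hour

20.2 per hour


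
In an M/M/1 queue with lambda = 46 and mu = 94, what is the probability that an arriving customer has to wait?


P(wait) = rho = lambda/mu = 46/94 = 0.4894

0.4894


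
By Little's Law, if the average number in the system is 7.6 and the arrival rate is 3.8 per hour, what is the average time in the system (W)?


W = L / lambda = 7.6 / 3.8 = 2.0 hours

2.0 hours


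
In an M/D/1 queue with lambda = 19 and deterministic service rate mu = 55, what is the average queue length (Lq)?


M/D/1: Lq = rho^2 / (2*(1-rho)) where rho = 19/55; Lq = 0.09

0.09


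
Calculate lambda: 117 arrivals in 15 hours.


lambda = total arrivals / time = 117 / 15 = 7.8 per hour

7.8 per hour


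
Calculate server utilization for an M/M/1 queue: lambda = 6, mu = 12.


rho = lambda/mu = 6/12 = 0.5

0.5


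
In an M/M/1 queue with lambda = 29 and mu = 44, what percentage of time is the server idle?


Idle fraction = (1 - rho) * 100 = (1 - 29/44) * 100 = 34.1%

34.1%


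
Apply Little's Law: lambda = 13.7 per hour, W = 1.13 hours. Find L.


L = lambda * W = 13.7 * 1.13 = 15.48

15.48


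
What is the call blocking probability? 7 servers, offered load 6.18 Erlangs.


B(N,A) = (A^N/N!) / sum(A^k/k!, k=0..N) with N=7, A=6.18 = 0.1967

0.1967


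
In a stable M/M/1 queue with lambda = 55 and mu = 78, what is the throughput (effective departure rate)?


For a stable queue (lambda < mu), throughput = lambda = 55 per hour

55 per hour


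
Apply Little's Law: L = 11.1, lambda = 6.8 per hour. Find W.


W = L / lambda = 11.1 / 6.8 = 1.6324 hours

1.6324 hours


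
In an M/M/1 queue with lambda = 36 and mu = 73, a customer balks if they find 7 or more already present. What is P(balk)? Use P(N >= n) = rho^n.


P(N >= 7) = rho^7 = (36/73)^7 = 0.0071

0.0071


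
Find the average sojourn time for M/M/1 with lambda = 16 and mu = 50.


W = 1/(mu - lambda) = 1/(50 - 16) = 0.0294 hours

0.0294 hours


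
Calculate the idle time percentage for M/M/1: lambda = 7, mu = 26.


Idle fraction = (1 - rho) * 100 = (1 - 7/26) * 100 = 73.1%

73.1%


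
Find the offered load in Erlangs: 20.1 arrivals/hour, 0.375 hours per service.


Offered load a = lambda * E[S] = 20.1 * 0.375 = 7.54 Erlangs

7.54 Erlangs


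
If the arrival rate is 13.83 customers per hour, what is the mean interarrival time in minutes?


Mean interarrival time = 60/lambda = 60/13.83 = 4.34 minutes

4.34 minutes


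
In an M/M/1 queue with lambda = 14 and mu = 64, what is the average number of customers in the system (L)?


rho = 14/64; L = rho/(1-rho) = 0.28

0.28


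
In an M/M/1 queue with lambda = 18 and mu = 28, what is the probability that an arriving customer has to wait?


P(wait) = rho = lambda/mu = 18/28 = 0.6429

0.6429


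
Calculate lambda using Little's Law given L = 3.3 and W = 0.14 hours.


lambda = L / W = 3.3 / 0.14 = 23.57 per hour

23.57 per hour


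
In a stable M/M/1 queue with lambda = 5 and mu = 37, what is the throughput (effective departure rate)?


For a stable queue (lambda < mu), throughput = lambda = 5 per hour

5 per hour


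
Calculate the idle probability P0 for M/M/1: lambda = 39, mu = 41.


P0 = 1 - rho = 1 - 39/41 = 0.0488

0.0488


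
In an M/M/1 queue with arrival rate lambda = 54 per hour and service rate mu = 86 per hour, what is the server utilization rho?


rho = lambda/mu = 54/86 = 0.6279

0.6279


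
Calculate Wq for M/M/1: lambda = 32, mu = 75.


rho = 32/75; Wq = rho/(mu - lambda) = 0.0099 hours

0.0099 hours


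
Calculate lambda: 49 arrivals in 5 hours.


lambda = total arrivals / time = 49 / 5 = 9.8 per hour

9.8 per hour


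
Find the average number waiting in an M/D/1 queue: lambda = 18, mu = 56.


M/D/1: Lq = rho^2 / (2*(1-rho)) where rho = 18/56; Lq = 0.08

0.08


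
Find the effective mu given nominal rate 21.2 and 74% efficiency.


Effective rate = mu * efficiency = 21.2 * 0.74 = 15.69 per hour

15.69 per hour


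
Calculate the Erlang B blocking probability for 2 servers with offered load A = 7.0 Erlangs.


B(N,A) = (A^N/N!) / sum(A^k/k!, k=0..N) with N=2, A=7.0 = 0.7538

0.7538


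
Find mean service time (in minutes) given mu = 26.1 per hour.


Mean service time = 60/mu = 60/26.1 = 2.3 minutes

2.3 minutes


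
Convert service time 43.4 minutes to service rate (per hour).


mu = 60 / avg_service_time = 60 / 43.4 = 1.38 per hour

1.38 per hour


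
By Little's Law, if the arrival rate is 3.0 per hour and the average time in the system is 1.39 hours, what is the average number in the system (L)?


L = lambda * W = 3.0 * 1.39 = 4.17

4.17


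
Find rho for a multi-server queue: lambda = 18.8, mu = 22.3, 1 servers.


rho = lambda / (c * mu) = 18.8 / (1 * 22.3) = 0.843

0.843


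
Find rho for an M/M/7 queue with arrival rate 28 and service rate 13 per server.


rho = lambda/(c*mu) = 28/(7*13) = 0.3077

0.3077


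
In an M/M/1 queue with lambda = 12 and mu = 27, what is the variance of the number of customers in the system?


rho = 12/27; Var(N) = rho/(1-rho)^2 = 1.44

1.44


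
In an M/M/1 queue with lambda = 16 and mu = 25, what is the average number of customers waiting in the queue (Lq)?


rho = 16/25; Lq = rho^2/(1-rho) = 1.14

1.14


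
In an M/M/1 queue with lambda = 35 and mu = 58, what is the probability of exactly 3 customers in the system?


rho = 35/58; P(n) = (1-rho)*rho^n = (1-35/58)*(35/58)^3 = 0.0871

0.0871


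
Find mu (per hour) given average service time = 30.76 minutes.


mu = 60 / avg_service_time = 60 / 30.76 = 1.95 per hour

1.95 per hour


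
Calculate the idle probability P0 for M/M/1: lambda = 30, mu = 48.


P0 = 1 - rho = 1 - 30/48 = 0.375

0.375


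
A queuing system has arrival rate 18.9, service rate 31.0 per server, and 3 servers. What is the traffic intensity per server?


rho = lambda / (c * mu) = 18.9 / (3 * 31.0) = 0.2032

0.2032


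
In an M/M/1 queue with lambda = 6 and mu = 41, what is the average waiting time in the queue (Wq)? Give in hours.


rho = 6/41; Wq = rho/(mu - lambda) = 0.0042 hours

0.0042 hours
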